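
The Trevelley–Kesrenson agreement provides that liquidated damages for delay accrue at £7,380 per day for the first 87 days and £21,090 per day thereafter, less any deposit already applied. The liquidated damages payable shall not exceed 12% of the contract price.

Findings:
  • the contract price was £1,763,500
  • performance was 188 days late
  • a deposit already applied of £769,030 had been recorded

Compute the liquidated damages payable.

Liquidated damages: £211,620

First 87 days: 87 × £7,380 = £642,060
Remaining days: (188 − 87) × £21,090 = £2,130,090
Accrued per-day damages: £642,060 + £2,130,090 = £2,772,150
Less deposit already applied: £2,772,150 − £769,030 = £2,003,120
Cap: 12% of £1,763,500 = £211,620
Cap at £211,620: £2,003,120 exceeds the cap → £211,620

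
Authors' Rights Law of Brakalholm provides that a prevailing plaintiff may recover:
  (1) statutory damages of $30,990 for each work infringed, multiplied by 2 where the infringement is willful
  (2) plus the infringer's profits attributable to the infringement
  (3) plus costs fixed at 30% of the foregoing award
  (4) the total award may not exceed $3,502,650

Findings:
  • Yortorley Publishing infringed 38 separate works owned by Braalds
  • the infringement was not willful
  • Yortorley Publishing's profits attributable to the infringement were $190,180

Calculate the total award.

Statutory damages: 38 × $30,990 = $1,177,620
Infringement not willful: no ×2 enhancement.
Combined award: $1,177,620 + $190,180 = $1,367,800
Costs: 30% of $1,367,800 = $410,340
Award plus costs: $1,367,800 + $410,340 = $1,778,140
Cap at $3,502,650: $1,778,140 is within the cap, no reduction.

$1,778,140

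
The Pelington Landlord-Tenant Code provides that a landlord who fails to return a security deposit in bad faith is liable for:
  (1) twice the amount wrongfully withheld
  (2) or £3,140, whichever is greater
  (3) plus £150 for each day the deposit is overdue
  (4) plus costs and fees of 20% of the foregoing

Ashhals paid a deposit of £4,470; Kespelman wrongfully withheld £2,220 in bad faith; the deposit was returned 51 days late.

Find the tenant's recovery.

£14,508

Doubled: 2 × £2,220 = £4,440
Minimum £3,140: £4,440 meets the minimum, no increase.
Late-return penalty: 51 × £150 = £7,650
Damages plus late penalty: £4,440 + £7,650 = £12,090
Costs and fees: 20% of £12,090 = £2,418
Total recovery: £12,090 + £2,418 = £14,508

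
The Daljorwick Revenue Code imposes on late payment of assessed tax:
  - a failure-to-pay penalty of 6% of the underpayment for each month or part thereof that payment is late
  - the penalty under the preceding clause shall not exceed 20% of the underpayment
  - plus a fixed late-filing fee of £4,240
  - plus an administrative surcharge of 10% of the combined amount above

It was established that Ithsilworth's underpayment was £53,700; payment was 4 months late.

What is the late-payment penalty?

Accrued rate: 6% × 4 = 24%, capped at 20% → 20%
Failure-to-pay penalty: 20% of £53,700 = £10,740
Penalty before surcharge: £10,740 + £4,240 = £14,980
Administrative surcharge: 10% of £14,980 = £1,498
Total penalty: £14,980 + £1,498 = £16,478

£16,478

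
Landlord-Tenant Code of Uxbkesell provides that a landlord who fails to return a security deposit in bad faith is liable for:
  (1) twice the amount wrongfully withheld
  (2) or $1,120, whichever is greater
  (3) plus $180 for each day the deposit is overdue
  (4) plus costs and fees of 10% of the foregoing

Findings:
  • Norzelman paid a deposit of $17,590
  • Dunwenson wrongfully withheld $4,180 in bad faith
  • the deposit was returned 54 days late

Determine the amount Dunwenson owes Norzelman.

Doubled: 2 × $4,180 = $8,360
Minimum $1,120: $8,360 meets the minimum, no increase.
Late-return penalty: 54 × $180 = $9,720
Damages plus late penalty: $8,360 + $9,720 = $18,080
Costs and fees: 10% of $18,080 = $1,808
Total recovery: $18,080 + $1,808 = $19,888

$19,888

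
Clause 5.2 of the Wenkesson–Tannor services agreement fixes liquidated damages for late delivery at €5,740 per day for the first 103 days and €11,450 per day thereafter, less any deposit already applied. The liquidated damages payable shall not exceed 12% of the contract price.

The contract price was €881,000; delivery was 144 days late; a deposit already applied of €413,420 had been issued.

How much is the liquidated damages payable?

€105,720

First 103 days: 103 × €5,740 = €591,220
Remaining days: (144 − 103) × €11,450 = €469,450
Accrued per-day damages: €591,220 + €469,450 = €1,060,670
Less deposit already applied: €1,060,670 − €413,420 = €647,250
Cap: 12% of €881,000 = €105,720
Cap at €105,720: €647,250 exceeds the cap → €105,720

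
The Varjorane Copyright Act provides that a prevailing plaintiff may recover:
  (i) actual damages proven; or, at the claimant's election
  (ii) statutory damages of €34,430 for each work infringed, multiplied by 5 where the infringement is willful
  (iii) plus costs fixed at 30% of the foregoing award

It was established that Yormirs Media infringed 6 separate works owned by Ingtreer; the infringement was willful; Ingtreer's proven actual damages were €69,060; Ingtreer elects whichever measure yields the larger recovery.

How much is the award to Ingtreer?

Statutory damages: 6 × €34,430 = €206,580
Multiplied by 5: 5 × €206,580 = €1,032,900
Greater of actual damages (€69,060) or enhanced statutory damages (€1,032,900): €1,032,900
Costs: 30% of €1,032,900 = €309,870
Award plus costs: €1,032,900 + €309,870 = €1,342,770

Award: €1,342,770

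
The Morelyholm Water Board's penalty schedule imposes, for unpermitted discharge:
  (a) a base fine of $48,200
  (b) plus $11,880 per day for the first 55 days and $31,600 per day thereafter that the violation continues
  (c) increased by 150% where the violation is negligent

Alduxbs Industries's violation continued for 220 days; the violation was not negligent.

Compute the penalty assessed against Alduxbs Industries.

$5,915,600

First 55 days: 55 × $11,880 = $653,400
Remaining days: (220 − 55) × $31,600 = $5,214,000
Per-day component: $653,400 + $5,214,000 = $5,867,400
Base plus per-day: $48,200 + $5,867,400 = $5,915,600
The violation was not negligent: no 150% increase.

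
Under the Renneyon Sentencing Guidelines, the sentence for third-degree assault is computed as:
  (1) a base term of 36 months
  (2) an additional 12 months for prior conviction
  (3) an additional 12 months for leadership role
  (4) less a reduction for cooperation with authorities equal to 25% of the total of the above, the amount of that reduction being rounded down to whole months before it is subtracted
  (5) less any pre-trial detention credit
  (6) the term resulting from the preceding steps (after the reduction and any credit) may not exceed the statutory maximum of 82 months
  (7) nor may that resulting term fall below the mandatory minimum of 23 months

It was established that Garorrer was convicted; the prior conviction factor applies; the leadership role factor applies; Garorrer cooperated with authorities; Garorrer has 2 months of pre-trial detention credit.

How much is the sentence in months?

43 months

Prior conviction enhancement: +12 months
Leadership role enhancement: +12 months
Adjusted term: 36 months + 12 months + 12 months = 60 months
Cooperation with authorities reduction: 25% of 60 months = 15 months (rounded down)
After reduction: 60 − 15 = 45 months
Less pre-trial detention credit: 45 months − 2 months = 43 months
Cap at 82 months: 43 months is within the cap, no reduction.
Minimum 23 months: 43 months meets the minimum, no increase.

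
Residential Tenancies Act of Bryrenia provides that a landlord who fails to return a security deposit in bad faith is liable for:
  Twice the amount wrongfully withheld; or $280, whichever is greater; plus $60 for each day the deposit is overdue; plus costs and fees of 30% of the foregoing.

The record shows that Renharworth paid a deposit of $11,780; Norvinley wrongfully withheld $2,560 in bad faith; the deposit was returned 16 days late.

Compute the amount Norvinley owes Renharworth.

$7,904

Doubled: 2 × $2,560 = $5,120
Minimum $280: $5,120 meets the minimum, no increase.
Late-return penalty: 16 × $60 = $960
Damages plus late penalty: $5,120 + $960 = $6,080
Costs and fees: 30% of $6,080 = $1,824
Total recovery: $6,080 + $1,824 = $7,904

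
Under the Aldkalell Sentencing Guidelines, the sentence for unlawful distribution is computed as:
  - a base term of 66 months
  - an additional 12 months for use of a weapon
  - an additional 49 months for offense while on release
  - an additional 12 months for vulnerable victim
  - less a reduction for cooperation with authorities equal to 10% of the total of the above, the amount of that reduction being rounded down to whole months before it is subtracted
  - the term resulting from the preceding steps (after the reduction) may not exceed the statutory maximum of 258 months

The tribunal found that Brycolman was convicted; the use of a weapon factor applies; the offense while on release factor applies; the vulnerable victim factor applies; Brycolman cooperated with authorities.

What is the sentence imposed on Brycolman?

Sentence: 126 months

Use of a weapon enhancement: +12 months
Offense while on release enhancement: +49 months
Vulnerable victim enhancement: +12 months
Adjusted term: 66 months + 12 months + 49 months + 12 months = 139 months
Cooperation with authorities reduction: 10% of 139 months = 13 months (rounded down)
After reduction: 139 − 13 = 126 months
Cap at 258 months: 126 months is within the cap, no reduction.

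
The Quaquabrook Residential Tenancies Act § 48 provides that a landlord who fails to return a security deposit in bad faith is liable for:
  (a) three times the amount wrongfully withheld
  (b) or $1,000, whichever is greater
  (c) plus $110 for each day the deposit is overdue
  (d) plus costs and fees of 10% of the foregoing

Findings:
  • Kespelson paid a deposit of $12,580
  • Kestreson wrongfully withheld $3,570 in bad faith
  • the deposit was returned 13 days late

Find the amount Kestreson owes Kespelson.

Trebled: 3 × $3,570 = $10,710
Minimum $1,000: $10,710 meets the minimum, no increase.
Late-return penalty: 13 × $110 = $1,430
Damages plus late penalty: $10,710 + $1,430 = $12,140
Costs and fees: 10% of $12,140 = $1,214
Total recovery: $12,140 + $1,214 = $13,354

$13,354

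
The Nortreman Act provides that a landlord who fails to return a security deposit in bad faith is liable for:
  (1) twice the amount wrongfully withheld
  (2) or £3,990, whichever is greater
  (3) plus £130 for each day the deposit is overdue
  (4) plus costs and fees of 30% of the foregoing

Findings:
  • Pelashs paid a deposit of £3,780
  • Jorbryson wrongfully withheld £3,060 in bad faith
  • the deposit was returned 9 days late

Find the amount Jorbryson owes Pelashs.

Recovery: £9,477

Doubled: 2 × £3,060 = £6,120
Minimum £3,990: £6,120 meets the minimum, no increase.
Late-return penalty: 9 × £130 = £1,170
Damages plus late penalty: £6,120 + £1,170 = £7,290
Costs and fees: 30% of £7,290 = £2,187
Total recovery: £7,290 + £2,187 = £9,477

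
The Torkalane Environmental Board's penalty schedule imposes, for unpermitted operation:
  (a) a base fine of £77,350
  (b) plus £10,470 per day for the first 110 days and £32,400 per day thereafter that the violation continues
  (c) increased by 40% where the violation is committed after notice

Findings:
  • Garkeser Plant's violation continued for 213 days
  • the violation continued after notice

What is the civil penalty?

First 110 days: 110 × £10,470 = £1,151,700
Remaining days: (213 − 110) × £32,400 = £3,337,200
Per-day component: £1,151,700 + £3,337,200 = £4,488,900
Base plus per-day: £77,350 + £4,488,900 = £4,566,250
Enhancement: 40% of £4,566,250 = £1,826,500
Enhanced fine: £4,566,250 + £1,826,500 = £6,392,750

Civil penalty: £6,392,750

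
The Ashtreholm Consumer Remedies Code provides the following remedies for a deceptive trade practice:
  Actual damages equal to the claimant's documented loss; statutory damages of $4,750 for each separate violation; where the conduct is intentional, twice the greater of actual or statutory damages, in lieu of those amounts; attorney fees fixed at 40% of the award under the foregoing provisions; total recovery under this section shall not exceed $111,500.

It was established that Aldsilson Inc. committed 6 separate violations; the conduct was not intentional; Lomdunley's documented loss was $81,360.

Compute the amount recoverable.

Statutory damages: 6 × $4,750 = $28,500
Conduct not intentional: the in-lieu enhancement does not apply.
Actual plus statutory damages: $81,360 + $28,500 = $109,860
Attorney fees: 40% of $109,860 = $43,944
Total before cap: $109,860 + $43,944 = $153,804
Cap at $111,500: $153,804 exceeds the cap → $111,500

Total recovery: $111,500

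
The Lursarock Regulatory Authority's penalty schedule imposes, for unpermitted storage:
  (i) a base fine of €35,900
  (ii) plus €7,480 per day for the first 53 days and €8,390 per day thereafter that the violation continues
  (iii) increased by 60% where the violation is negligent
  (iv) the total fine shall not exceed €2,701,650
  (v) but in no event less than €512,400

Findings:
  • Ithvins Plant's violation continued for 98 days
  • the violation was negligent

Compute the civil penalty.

First 53 days: 53 × €7,480 = €396,440
Remaining days: (98 − 53) × €8,390 = €377,550
Per-day component: €396,440 + €377,550 = €773,990
Base plus per-day: €35,900 + €773,990 = €809,890
Enhancement: 60% of €809,890 = €485,934
Enhanced fine: €809,890 + €485,934 = €1,295,824
Cap at €2,701,650: €1,295,824 is within the cap, no reduction.
Minimum €512,400: €1,295,824 meets the minimum, no increase.

Civil penalty: €1,295,824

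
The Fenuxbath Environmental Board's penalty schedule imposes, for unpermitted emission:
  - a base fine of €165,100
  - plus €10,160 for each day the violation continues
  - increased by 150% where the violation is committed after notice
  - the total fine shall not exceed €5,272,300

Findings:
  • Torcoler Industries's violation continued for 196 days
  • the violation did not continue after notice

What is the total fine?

Per-day component: 196 × €10,160 = €1,991,360
Base plus per-day: €165,100 + €1,991,360 = €2,156,460
The violation did not continue after notice: no 150% increase.
Cap at €5,272,300: €2,156,460 is within the cap, no reduction.

€2,156,460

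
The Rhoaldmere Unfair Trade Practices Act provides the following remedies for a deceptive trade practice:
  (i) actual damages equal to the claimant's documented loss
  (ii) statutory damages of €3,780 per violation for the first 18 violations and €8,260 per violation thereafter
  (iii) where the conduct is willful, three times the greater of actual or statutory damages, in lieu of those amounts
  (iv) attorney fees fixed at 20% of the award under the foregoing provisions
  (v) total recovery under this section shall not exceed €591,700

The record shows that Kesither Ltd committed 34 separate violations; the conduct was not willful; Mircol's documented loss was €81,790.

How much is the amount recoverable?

€338,388

First 18 violations: 18 × €3,780 = €68,040
Remaining violations: (34 − 18) × €8,260 = €132,160
Statutory damages: €68,040 + €132,160 = €200,200
Conduct not willful: the in-lieu enhancement does not apply.
Actual plus statutory damages: €81,790 + €200,200 = €281,990
Attorney fees: 20% of €281,990 = €56,398
Total before cap: €281,990 + €56,398 = €338,388
Cap at €591,700: €338,388 is within the cap, no reduction.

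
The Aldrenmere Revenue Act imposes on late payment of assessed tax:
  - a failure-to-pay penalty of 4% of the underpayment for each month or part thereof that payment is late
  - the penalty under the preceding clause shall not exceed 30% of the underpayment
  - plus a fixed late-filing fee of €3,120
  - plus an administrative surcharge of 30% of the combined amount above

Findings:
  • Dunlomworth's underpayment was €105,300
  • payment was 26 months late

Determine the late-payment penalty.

€45,123

Accrued rate: 4% × 26 = 104%, capped at 30% → 30%
Failure-to-pay penalty: 30% of €105,300 = €31,590
Penalty before surcharge: €31,590 + €3,120 = €34,710
Administrative surcharge: 30% of €34,710 = €10,413
Total penalty: €34,710 + €10,413 = €45,123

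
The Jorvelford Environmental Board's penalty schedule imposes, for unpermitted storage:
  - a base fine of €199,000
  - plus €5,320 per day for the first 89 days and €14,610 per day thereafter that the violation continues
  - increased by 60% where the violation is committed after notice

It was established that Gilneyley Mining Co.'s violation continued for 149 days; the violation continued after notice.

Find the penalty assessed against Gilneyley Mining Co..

First 89 days: 89 × €5,320 = €473,480
Remaining days: (149 − 89) × €14,610 = €876,600
Per-day component: €473,480 + €876,600 = €1,350,080
Base plus per-day: €199,000 + €1,350,080 = €1,549,080
Enhancement: 60% of €1,549,080 = €929,448
Enhanced fine: €1,549,080 + €929,448 = €2,478,528

€2,478,528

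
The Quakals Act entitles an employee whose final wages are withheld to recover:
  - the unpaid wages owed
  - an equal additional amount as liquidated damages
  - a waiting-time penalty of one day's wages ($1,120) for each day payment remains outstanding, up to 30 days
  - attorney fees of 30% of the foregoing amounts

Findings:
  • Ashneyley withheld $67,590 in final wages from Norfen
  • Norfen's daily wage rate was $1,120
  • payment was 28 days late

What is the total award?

Liquidated damages (equal amount): $67,590
Penalty days: min(28, 30) = 28
Waiting-time penalty: 28 × $1,120 = $31,360
Subtotal: $67,590 + $67,590 + $31,360 = $166,540
Attorney fees: 30% of $166,540 = $49,962
Total award: $166,540 + $49,962 = $216,502

$216,502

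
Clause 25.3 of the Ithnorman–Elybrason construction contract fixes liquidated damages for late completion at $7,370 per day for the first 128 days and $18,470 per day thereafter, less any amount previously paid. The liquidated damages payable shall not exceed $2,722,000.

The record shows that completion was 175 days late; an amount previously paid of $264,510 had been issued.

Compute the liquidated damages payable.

First 128 days: 128 × $7,370 = $943,360
Remaining days: (175 − 128) × $18,470 = $868,090
Accrued per-day damages: $943,360 + $868,090 = $1,811,450
Less amount previously paid: $1,811,450 − $264,510 = $1,546,940
Cap at $2,722,000: $1,546,940 is within the cap, no reduction.

$1,546,940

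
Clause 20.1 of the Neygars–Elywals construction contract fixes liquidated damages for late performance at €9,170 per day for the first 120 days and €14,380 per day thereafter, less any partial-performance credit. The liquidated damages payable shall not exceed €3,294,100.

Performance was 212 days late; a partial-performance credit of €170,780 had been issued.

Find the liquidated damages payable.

Liquidated damages: €2,252,580

First 120 days: 120 × €9,170 = €1,100,400
Remaining days: (212 − 120) × €14,380 = €1,322,960
Accrued per-day damages: €1,100,400 + €1,322,960 = €2,423,360
Less partial-performance credit: €2,423,360 − €170,780 = €2,252,580
Cap at €3,294,100: €2,252,580 is within the cap, no reduction.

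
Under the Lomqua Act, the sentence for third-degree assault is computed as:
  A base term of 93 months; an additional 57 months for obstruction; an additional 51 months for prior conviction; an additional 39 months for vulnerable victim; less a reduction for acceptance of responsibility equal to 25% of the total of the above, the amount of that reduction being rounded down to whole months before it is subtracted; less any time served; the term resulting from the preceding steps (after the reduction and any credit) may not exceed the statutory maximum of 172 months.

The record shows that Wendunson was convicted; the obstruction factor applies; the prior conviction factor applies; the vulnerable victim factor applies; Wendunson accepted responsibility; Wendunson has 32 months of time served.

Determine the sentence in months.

Obstruction enhancement: +57 months
Prior conviction enhancement: +51 months
Vulnerable victim enhancement: +39 months
Adjusted term: 93 months + 57 months + 51 months + 39 months = 240 months
Acceptance of responsibility reduction: 25% of 240 months = 60 months (rounded down)
After reduction: 240 − 60 = 180 months
Less time served: 180 months − 32 months = 148 months
Cap at 172 months: 148 months is within the cap, no reduction.

148 months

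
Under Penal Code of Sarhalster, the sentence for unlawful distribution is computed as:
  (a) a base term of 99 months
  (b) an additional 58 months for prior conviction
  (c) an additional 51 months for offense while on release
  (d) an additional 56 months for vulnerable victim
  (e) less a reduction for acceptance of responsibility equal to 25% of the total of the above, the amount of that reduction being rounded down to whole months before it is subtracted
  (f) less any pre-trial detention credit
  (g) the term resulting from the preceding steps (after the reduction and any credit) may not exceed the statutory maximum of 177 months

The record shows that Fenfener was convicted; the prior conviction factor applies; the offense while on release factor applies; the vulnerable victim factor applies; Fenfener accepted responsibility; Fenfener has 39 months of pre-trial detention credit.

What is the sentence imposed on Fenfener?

Prior conviction enhancement: +58 months
Offense while on release enhancement: +51 months
Vulnerable victim enhancement: +56 months
Adjusted term: 99 months + 58 months + 51 months + 56 months = 264 months
Acceptance of responsibility reduction: 25% of 264 months = 66 months (rounded down)
After reduction: 264 − 66 = 198 months
Less pre-trial detention credit: 198 months − 39 months = 159 months
Cap at 177 months: 159 months is within the cap, no reduction.

159 months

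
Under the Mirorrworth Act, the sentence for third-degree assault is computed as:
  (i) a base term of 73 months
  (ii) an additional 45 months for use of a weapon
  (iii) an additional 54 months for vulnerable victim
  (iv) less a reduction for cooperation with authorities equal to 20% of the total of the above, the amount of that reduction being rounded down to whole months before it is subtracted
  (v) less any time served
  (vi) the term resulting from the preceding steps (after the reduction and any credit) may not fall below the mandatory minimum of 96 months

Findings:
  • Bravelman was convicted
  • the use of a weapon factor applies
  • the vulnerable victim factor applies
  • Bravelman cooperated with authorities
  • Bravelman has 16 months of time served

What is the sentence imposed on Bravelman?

Use of a weapon enhancement: +45 months
Vulnerable victim enhancement: +54 months
Adjusted term: 73 months + 45 months + 54 months = 172 months
Cooperation with authorities reduction: 20% of 172 months = 34 months (rounded down)
After reduction: 172 − 34 = 138 months
Less time served: 138 months − 16 months = 122 months
Minimum 96 months: 122 months meets the minimum, no increase.

Sentence: 122 months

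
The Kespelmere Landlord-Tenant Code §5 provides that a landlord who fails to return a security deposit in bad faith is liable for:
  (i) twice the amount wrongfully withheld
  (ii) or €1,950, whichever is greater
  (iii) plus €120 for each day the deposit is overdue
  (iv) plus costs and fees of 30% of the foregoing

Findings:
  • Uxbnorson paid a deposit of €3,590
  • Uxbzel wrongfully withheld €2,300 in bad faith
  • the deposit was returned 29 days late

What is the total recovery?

€10,504

Doubled: 2 × €2,300 = €4,600
Minimum €1,950: €4,600 meets the minimum, no increase.
Late-return penalty: 29 × €120 = €3,480
Damages plus late penalty: €4,600 + €3,480 = €8,080
Costs and fees: 30% of €8,080 = €2,424
Total recovery: €8,080 + €2,424 = €10,504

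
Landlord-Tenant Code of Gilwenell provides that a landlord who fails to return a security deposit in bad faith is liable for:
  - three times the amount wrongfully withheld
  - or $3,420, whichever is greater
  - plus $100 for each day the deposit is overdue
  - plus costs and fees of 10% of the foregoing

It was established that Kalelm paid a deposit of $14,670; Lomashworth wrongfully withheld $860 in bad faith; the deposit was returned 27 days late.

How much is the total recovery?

$6,732

Trebled: 3 × $860 = $2,580
Minimum $3,420: $2,580 is below the minimum → $3,420
Late-return penalty: 27 × $100 = $2,700
Damages plus late penalty: $3,420 + $2,700 = $6,120
Costs and fees: 10% of $6,120 = $612
Total recovery: $6,120 + $612 = $6,732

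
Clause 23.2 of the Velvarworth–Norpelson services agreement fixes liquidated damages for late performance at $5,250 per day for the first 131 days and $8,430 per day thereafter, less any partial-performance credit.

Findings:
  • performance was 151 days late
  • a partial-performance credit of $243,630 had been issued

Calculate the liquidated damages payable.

$612,720

First 131 days: 131 × $5,250 = $687,750
Remaining days: (151 − 131) × $8,430 = $168,600
Accrued per-day damages: $687,750 + $168,600 = $856,350
Less partial-performance credit: $856,350 − $243,630 = $612,720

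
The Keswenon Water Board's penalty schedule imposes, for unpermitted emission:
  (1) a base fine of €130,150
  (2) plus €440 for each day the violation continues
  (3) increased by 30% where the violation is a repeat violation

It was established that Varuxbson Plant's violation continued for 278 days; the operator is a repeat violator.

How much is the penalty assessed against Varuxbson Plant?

Civil penalty: €328,211

Per-day component: 278 × €440 = €122,320
Base plus per-day: €130,150 + €122,320 = €252,470
Enhancement: 30% of €252,470 = €75,741
Enhanced fine: €252,470 + €75,741 = €328,211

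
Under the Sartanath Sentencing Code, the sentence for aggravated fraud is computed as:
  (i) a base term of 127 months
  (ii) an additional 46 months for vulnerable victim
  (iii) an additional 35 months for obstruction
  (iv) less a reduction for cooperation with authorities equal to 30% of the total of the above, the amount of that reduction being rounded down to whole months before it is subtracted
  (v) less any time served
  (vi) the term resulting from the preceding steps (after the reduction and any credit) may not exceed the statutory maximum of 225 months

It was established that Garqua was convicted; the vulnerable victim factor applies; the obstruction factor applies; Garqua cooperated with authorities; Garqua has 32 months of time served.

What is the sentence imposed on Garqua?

Vulnerable victim enhancement: +46 months
Obstruction enhancement: +35 months
Adjusted term: 127 months + 46 months + 35 months = 208 months
Cooperation with authorities reduction: 30% of 208 months = 62 months (rounded down)
After reduction: 208 − 62 = 146 months
Less time served: 146 months − 32 months = 114 months
Cap at 225 months: 114 months is within the cap, no reduction.

114 months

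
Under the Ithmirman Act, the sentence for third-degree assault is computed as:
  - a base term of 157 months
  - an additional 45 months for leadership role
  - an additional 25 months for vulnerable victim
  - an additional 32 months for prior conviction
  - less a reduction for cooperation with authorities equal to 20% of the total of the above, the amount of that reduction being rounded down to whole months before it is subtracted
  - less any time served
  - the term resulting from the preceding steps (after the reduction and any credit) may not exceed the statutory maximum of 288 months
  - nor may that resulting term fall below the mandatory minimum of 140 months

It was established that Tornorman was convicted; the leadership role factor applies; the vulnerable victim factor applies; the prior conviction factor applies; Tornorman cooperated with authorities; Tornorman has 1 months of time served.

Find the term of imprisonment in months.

207 months

Leadership role enhancement: +45 months
Vulnerable victim enhancement: +25 months
Prior conviction enhancement: +32 months
Adjusted term: 157 months + 45 months + 25 months + 32 months = 259 months
Cooperation with authorities reduction: 20% of 259 months = 51 months (rounded down)
After reduction: 259 − 51 = 208 months
Less time served: 208 months − 1 months = 207 months
Cap at 288 months: 207 months is within the cap, no reduction.
Minimum 140 months: 207 months meets the minimum, no increase.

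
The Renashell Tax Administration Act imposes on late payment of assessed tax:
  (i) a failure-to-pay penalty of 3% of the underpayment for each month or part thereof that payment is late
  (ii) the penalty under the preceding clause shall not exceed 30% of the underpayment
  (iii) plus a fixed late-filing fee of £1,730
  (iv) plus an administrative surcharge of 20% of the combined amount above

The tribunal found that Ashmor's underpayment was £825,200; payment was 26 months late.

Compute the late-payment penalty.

£299,148

Accrued rate: 3% × 26 = 78%, capped at 30% → 30%
Failure-to-pay penalty: 30% of £825,200 = £247,560
Penalty before surcharge: £247,560 + £1,730 = £249,290
Administrative surcharge: 20% of £249,290 = £49,858
Total penalty: £249,290 + £49,858 = £299,148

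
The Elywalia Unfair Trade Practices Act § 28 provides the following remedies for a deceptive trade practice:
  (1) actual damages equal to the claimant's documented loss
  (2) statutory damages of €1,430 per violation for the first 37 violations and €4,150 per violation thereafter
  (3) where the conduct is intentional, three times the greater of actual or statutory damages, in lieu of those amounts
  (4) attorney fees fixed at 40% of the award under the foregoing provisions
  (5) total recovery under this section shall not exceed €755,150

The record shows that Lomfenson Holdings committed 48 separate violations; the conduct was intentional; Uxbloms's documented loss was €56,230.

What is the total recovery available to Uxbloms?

€413,952

First 37 violations: 37 × €1,430 = €52,910
Remaining violations: (48 − 37) × €4,150 = €45,650
Statutory damages: €52,910 + €45,650 = €98,560
Greater of actual damages (€56,230) or statutory damages (€98,560): €98,560
Trebled: 3 × €98,560 = €295,680
Attorney fees: 40% of €295,680 = €118,272
Total before cap: €295,680 + €118,272 = €413,952
Cap at €755,150: €413,952 is within the cap, no reduction.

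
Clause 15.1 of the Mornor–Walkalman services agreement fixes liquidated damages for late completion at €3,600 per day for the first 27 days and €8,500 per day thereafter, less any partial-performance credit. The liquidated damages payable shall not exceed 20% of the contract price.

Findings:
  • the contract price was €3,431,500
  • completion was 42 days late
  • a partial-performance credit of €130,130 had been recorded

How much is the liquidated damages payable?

€94,570

First 27 days: 27 × €3,600 = €97,200
Remaining days: (42 − 27) × €8,500 = €127,500
Accrued per-day damages: €97,200 + €127,500 = €224,700
Less partial-performance credit: €224,700 − €130,130 = €94,570
Cap: 20% of €3,431,500 = €686,300
Cap at €686,300: €94,570 is within the cap, no reduction.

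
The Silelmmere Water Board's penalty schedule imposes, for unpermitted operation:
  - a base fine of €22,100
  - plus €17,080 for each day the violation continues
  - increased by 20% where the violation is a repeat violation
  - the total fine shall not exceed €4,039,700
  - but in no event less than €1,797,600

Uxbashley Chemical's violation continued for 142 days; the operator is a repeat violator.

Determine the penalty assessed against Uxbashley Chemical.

Per-day component: 142 × €17,080 = €2,425,360
Base plus per-day: €22,100 + €2,425,360 = €2,447,460
Enhancement: 20% of €2,447,460 = €489,492
Enhanced fine: €2,447,460 + €489,492 = €2,936,952
Cap at €4,039,700: €2,936,952 is within the cap, no reduction.
Minimum €1,797,600: €2,936,952 meets the minimum, no increase.

€2,936,952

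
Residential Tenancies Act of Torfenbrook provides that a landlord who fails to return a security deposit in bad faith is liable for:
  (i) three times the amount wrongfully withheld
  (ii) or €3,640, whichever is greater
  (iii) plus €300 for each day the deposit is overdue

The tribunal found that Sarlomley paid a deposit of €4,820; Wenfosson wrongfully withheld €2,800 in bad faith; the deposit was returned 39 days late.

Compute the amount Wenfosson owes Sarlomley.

€20,100

Trebled: 3 × €2,800 = €8,400
Minimum €3,640: €8,400 meets the minimum, no increase.
Late-return penalty: 39 × €300 = €11,700
Damages plus late penalty: €8,400 + €11,700 = €20,100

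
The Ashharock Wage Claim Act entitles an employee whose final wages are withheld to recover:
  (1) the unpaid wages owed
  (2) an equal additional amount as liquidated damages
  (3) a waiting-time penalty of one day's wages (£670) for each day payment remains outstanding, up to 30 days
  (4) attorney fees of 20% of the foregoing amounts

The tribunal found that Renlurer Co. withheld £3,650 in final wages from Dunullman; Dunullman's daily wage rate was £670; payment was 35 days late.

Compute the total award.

Total award: £32,880

Liquidated damages (equal amount): £3,650
Penalty days: min(35, 30) = 30
Waiting-time penalty: 30 × £670 = £20,100
Subtotal: £3,650 + £3,650 + £20,100 = £27,400
Attorney fees: 20% of £27,400 = £5,480
Total award: £27,400 + £5,480 = £32,880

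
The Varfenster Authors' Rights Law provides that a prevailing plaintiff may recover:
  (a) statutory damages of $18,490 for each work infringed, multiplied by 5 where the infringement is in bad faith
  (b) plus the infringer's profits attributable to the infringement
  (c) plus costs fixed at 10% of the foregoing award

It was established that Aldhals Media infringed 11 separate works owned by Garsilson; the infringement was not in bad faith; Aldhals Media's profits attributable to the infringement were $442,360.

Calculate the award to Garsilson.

$710,325

Statutory damages: 11 × $18,490 = $203,390
Infringement not in bad faith: no ×5 enhancement.
Combined award: $203,390 + $442,360 = $645,750
Costs: 10% of $645,750 = $64,575
Award plus costs: $645,750 + $64,575 = $710,325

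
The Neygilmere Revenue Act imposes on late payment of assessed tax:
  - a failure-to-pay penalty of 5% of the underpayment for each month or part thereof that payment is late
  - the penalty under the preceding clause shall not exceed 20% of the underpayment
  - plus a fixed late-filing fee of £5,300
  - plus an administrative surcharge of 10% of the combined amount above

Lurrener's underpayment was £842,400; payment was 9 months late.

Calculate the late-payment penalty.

Accrued rate: 5% × 9 = 45%, capped at 20% → 20%
Failure-to-pay penalty: 20% of £842,400 = £168,480
Penalty before surcharge: £168,480 + £5,300 = £173,780
Administrative surcharge: 10% of £173,780 = £17,378
Total penalty: £173,780 + £17,378 = £191,158

£191,158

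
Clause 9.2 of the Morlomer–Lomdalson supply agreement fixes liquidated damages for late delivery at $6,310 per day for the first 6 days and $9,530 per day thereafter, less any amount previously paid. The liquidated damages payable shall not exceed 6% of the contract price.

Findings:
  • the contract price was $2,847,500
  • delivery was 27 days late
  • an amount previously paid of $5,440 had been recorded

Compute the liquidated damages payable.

$170,850

First 6 days: 6 × $6,310 = $37,860
Remaining days: (27 − 6) × $9,530 = $200,130
Accrued per-day damages: $37,860 + $200,130 = $237,990
Less amount previously paid: $237,990 − $5,440 = $232,550
Cap: 6% of $2,847,500 = $170,850
Cap at $170,850: $232,550 exceeds the cap → $170,850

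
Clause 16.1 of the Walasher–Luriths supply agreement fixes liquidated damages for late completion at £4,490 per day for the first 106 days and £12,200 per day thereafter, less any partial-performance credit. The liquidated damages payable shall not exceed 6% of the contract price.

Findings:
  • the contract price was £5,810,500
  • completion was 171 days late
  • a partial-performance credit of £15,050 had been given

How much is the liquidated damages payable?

First 106 days: 106 × £4,490 = £475,940
Remaining days: (171 − 106) × £12,200 = £793,000
Accrued per-day damages: £475,940 + £793,000 = £1,268,940
Less partial-performance credit: £1,268,940 − £15,050 = £1,253,890
Cap: 6% of £5,810,500 = £348,630
Cap at £348,630: £1,253,890 exceeds the cap → £348,630

£348,630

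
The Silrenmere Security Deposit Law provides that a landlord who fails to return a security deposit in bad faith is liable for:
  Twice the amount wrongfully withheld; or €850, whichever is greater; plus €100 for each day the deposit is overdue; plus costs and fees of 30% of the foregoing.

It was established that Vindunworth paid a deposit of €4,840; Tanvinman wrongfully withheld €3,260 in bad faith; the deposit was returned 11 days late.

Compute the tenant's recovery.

€9,906

Doubled: 2 × €3,260 = €6,520
Minimum €850: €6,520 meets the minimum, no increase.
Late-return penalty: 11 × €100 = €1,100
Damages plus late penalty: €6,520 + €1,100 = €7,620
Costs and fees: 30% of €7,620 = €2,286
Total recovery: €7,620 + €2,286 = €9,906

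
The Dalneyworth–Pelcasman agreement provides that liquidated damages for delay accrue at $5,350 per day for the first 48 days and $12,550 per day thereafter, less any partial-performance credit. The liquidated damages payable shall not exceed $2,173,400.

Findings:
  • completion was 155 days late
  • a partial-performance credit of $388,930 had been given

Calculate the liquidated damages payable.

First 48 days: 48 × $5,350 = $256,800
Remaining days: (155 − 48) × $12,550 = $1,342,850
Accrued per-day damages: $256,800 + $1,342,850 = $1,599,650
Less partial-performance credit: $1,599,650 − $388,930 = $1,210,720
Cap at $2,173,400: $1,210,720 is within the cap, no reduction.

$1,210,720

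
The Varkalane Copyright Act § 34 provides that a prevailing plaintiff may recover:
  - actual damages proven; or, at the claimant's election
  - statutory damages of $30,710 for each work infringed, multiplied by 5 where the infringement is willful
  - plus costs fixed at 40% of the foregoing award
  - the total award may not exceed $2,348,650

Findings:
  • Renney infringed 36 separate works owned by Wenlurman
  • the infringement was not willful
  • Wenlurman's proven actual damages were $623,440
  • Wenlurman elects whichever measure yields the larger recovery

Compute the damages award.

Statutory damages: 36 × $30,710 = $1,105,560
Infringement not willful: no ×5 enhancement.
Greater of actual damages ($623,440) or statutory damages ($1,105,560): $1,105,560
Costs: 40% of $1,105,560 = $442,224
Award plus costs: $1,105,560 + $442,224 = $1,547,784
Cap at $2,348,650: $1,547,784 is within the cap, no reduction.

$1,547,784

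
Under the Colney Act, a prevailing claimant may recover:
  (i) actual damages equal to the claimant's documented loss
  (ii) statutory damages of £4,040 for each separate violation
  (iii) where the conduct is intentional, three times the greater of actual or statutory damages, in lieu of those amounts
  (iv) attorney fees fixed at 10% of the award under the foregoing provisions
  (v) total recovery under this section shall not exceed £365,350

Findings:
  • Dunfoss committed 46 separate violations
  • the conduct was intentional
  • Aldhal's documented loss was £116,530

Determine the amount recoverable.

Statutory damages: 46 × £4,040 = £185,840
Greater of actual damages (£116,530) or statutory damages (£185,840): £185,840
Trebled: 3 × £185,840 = £557,520
Attorney fees: 10% of £557,520 = £55,752
Total before cap: £557,520 + £55,752 = £613,272
Cap at £365,350: £613,272 exceeds the cap → £365,350

£365,350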